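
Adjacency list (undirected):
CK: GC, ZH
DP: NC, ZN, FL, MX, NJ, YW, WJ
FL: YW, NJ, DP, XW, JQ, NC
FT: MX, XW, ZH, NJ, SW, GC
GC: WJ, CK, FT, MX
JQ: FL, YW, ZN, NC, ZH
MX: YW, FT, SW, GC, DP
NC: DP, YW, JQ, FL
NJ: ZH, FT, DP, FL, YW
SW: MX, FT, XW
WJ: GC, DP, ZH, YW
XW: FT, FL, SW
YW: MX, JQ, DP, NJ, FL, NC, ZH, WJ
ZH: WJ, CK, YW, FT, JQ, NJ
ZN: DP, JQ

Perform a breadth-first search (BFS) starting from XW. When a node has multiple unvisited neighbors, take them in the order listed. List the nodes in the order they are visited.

Visit XW; enqueue FT, FL, SW → queue [FT, FL, SW]
Visit FT; enqueue MX, ZH, NJ, GC → queue [FL, SW, MX, ZH, NJ, GC]
Visit FL; enqueue YW, DP, JQ, NC → queue [SW, MX, ZH, NJ, GC, YW, DP, JQ, NC]
Visit SW → queue [MX, ZH, NJ, GC, YW, DP, JQ, NC]
Visit MX → queue [ZH, NJ, GC, YW, DP, JQ, NC]
Visit ZH; enqueue WJ, CK → queue [NJ, GC, YW, DP, JQ, NC, WJ, CK]
Visit NJ → queue [GC, YW, DP, JQ, NC, WJ, CK]
Visit GC → queue [YW, DP, JQ, NC, WJ, CK]
Visit YW → queue [DP, JQ, NC, WJ, CK]
Visit DP; enqueue ZN → queue [JQ, NC, WJ, CK, ZN]
Visit JQ → queue [NC, WJ, CK, ZN]
Visit NC → queue [WJ, CK, ZN]
Visit WJ → queue [CK, ZN]
Visit CK → queue [ZN]
Visit ZN → queue []

XW → FT → FL → SW → MX → ZH → NJ → GC → YW → DP → JQ → NC → WJ → CK → ZN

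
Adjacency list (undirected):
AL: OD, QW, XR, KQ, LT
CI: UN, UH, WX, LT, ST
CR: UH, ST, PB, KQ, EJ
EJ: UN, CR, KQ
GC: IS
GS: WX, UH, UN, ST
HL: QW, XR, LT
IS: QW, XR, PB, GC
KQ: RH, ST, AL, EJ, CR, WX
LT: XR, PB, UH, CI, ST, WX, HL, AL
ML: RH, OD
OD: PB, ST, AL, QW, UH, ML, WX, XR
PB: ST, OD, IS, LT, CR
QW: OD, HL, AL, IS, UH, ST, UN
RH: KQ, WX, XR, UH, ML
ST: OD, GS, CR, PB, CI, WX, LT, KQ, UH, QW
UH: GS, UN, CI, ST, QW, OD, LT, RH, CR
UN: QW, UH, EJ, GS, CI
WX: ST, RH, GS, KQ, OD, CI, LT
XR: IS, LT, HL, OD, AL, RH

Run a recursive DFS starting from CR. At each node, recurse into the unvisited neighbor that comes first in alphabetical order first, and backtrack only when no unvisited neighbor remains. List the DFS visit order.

Visit CR
CR → EJ
EJ → KQ
KQ → AL
AL → LT
LT → CI
CI → ST
ST → GS
GS → UH
UH → OD
OD → ML
ML → RH
RH → WX
RH → XR
XR → HL
HL → QW
QW → IS
IS → GC
IS → PB
QW → UN

CR EJ KQ AL LT CI ST GS UH OD ML RH WX XR HL QW IS GC PB UN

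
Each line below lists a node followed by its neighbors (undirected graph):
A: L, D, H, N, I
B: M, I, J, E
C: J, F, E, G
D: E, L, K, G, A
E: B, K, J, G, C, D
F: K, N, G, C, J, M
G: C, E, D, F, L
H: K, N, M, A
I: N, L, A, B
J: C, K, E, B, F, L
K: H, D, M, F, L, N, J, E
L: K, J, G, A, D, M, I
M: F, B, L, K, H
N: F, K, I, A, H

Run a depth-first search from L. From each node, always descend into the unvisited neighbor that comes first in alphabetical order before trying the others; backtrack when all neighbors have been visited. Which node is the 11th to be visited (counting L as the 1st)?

Visit L
L → A
A → D
D → E
E → B
B → I
I → N
N → F
F → C
C → G
C → J
J → K
K → H
H → M

Visit order: L, A, D, E, B, I, N, F, C, G, J, K, H, M

J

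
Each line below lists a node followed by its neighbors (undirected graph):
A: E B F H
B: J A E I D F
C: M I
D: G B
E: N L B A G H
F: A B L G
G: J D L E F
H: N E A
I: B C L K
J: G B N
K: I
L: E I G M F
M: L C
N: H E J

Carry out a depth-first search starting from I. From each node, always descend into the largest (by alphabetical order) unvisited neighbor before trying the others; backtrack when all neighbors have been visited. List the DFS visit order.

Visit I
I → L
L → M
M → C
L → G
G → J
J → N
N → H
H → E
E → B
B → F
F → A
B → D
I → K

I → L → M → C → G → J → N → H → E → B → F → A → D → K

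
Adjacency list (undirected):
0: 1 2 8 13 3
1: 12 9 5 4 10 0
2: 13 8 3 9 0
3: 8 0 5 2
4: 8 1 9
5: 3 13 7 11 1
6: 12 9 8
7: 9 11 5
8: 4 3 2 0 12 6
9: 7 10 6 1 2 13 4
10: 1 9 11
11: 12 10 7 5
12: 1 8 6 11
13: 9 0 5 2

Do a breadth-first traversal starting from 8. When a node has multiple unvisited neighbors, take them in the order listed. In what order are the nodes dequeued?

Visit 8; enqueue 4, 3, 2, 0, 12, 6 → queue [4, 3, 2, 0, 12, 6]
Visit 4; enqueue 1, 9 → queue [3, 2, 0, 12, 6, 1, 9]
Visit 3; enqueue 5 → queue [2, 0, 12, 6, 1, 9, 5]
Visit 2; enqueue 13 → queue [0, 12, 6, 1, 9, 5, 13]
Visit 0 → queue [12, 6, 1, 9, 5, 13]
Visit 12; enqueue 11 → queue [6, 1, 9, 5, 13, 11]
Visit 6 → queue [1, 9, 5, 13, 11]
Visit 1; enqueue 10 → queue [9, 5, 13, 11, 10]
Visit 9; enqueue 7 → queue [5, 13, 11, 10, 7]
Visit 5 → queue [13, 11, 10, 7]
Visit 13 → queue [11, 10, 7]
Visit 11 → queue [10, 7]
Visit 10 → queue [7]
Visit 7 → queue []

8 -> 4 -> 3 -> 2 -> 0 -> 12 -> 6 -> 1 -> 9 -> 5 -> 13 -> 11 -> 10 -> 7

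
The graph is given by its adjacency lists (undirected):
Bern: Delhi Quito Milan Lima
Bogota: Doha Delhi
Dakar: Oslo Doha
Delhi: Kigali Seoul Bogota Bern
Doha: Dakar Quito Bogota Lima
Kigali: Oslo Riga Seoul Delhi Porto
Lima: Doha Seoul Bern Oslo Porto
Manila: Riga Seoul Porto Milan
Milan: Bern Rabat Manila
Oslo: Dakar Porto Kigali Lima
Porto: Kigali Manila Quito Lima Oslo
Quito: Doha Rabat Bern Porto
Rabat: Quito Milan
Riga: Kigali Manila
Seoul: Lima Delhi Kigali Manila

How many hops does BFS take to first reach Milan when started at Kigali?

Level 0: Kigali
Level 1: Delhi, Oslo, Porto, Riga, Seoul
Level 2: Bern, Bogota, Dakar, Lima, Manila, Quito
Level 3: Doha, Milan, Rabat
Milan first appears at level 3.

3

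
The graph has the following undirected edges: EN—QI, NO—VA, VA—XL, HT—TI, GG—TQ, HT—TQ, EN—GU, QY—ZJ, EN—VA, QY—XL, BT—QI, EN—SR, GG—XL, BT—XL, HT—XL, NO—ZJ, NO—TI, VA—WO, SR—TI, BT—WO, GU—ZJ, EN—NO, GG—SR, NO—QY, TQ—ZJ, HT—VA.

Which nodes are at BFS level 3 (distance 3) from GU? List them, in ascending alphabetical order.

BT, GG, HT, TI, WO, XL

Level 0: GU
Level 1: EN, ZJ
Level 2: NO, QI, QY, SR, TQ, VA
Level 3: BT, GG, HT, TI, WO, XL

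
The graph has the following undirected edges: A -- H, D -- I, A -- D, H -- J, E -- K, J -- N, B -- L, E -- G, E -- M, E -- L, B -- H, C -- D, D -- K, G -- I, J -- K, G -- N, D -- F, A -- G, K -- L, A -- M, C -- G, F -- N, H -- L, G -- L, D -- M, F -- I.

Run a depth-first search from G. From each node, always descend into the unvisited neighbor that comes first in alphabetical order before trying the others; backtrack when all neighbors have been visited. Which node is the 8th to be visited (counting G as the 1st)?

J

Visit G
G → A
A → D
D → C
D → F
F → I
F → N
N → J
J → H
H → B
B → L
L → E
E → K
E → M

Visit order: G, A, D, C, F, I, N, J, H, B, L, E, K, M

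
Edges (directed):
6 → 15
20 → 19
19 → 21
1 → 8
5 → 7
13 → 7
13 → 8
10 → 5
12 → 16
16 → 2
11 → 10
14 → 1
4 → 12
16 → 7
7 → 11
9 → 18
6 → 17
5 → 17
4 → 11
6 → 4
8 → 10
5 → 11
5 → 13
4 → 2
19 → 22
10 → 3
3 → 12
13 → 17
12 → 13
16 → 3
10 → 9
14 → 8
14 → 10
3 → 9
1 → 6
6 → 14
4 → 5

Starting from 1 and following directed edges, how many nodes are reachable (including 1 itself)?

BFS from 1 visits: 1, 8, 6, 10, 17, 15, 14, 4, 9, 5, 3, 12, 11, 2, 18, 13, 7, 16
Reachable nodes: 18 of 22 total.

18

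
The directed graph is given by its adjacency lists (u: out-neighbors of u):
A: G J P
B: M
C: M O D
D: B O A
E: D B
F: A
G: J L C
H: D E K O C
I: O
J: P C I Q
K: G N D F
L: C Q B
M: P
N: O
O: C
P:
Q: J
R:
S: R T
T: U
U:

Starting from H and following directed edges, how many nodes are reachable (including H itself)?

17

BFS from H visits: H, C, D, E, K, O, M, A, B, F, G, N, P, J, L, I, Q
Reachable nodes: 17 of 21 total.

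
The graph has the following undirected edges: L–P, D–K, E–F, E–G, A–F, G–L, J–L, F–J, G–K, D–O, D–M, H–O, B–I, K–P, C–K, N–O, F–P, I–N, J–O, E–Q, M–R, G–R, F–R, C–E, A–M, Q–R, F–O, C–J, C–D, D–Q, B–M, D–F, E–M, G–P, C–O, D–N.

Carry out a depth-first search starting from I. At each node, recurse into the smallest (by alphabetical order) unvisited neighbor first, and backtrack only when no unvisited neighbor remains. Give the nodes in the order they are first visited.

Visit I
I → B
B → M
M → A
A → F
F → D
D → C
C → E
E → G
G → K
K → P
P → L
L → J
J → O
O → H
O → N
G → R
R → Q

I -> B -> M -> A -> F -> D -> C -> E -> G -> K -> P -> L -> J -> O -> H -> N -> R -> Q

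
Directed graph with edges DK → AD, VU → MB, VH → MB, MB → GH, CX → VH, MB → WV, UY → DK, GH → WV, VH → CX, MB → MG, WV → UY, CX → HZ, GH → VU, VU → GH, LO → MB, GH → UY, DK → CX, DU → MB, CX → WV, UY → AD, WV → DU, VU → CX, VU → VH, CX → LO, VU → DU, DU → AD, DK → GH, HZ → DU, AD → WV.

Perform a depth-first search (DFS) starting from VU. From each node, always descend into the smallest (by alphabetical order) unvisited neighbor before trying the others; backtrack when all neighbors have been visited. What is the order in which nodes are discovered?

Visit VU
VU → CX
CX → HZ
HZ → DU
DU → AD
AD → WV
WV → UY
UY → DK
DK → GH
DU → MB
MB → MG
CX → LO
CX → VH

VU → CX → HZ → DU → AD → WV → UY → DK → GH → MB → MG → LO → VH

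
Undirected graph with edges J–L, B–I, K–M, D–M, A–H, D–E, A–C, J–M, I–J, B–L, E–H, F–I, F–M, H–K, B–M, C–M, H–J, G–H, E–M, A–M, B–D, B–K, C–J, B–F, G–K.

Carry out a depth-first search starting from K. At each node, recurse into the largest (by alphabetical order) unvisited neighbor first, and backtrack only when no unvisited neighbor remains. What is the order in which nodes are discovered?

Visit K
K → M
M → J
J → L
L → B
B → I
I → F
B → D
D → E
E → H
H → G
H → A
A → C

K, M, J, L, B, I, F, D, E, H, G, A, C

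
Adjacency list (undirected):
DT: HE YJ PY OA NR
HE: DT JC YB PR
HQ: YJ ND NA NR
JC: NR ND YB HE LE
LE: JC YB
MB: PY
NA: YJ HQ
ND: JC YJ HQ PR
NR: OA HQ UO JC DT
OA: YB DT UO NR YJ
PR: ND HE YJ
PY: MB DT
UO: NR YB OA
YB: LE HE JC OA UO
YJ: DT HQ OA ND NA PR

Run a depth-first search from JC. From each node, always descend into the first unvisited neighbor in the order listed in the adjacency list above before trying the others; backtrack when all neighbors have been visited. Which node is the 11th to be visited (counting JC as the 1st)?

Visit JC
JC → NR
NR → OA
OA → YB
YB → LE
YB → HE
HE → DT
DT → YJ
YJ → HQ
HQ → ND
ND → PR
HQ → NA
DT → PY
PY → MB
YB → UO

Visit order: JC, NR, OA, YB, LE, HE, DT, YJ, HQ, ND, PR, NA, PY, MB, UO

PR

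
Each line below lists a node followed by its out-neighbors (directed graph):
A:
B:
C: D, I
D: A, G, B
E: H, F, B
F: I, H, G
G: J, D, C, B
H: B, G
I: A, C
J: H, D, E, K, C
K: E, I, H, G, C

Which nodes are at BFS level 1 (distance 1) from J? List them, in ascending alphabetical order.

C, D, E, H, K

Level 0: J
Level 1: C, D, E, H, K
Level 2: A, B, F, G, I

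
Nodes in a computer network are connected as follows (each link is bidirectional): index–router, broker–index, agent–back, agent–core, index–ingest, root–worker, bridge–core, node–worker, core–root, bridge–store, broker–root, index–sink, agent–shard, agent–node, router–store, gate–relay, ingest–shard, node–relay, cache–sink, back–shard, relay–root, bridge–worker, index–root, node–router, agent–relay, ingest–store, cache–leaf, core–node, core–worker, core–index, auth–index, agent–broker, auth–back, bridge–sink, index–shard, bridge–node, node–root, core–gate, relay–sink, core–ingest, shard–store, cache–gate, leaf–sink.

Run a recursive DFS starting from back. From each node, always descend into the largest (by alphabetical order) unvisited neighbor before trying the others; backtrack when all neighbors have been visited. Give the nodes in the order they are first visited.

back shard store router node worker root relay sink leaf cache gate core ingest index broker agent auth bridge

Visit back
back → shard
shard → store
store → router
router → node
node → worker
worker → root
root → relay
relay → sink
sink → leaf
leaf → cache
cache → gate
gate → core
core → ingest
ingest → index
index → broker
broker → agent
index → auth
core → bridge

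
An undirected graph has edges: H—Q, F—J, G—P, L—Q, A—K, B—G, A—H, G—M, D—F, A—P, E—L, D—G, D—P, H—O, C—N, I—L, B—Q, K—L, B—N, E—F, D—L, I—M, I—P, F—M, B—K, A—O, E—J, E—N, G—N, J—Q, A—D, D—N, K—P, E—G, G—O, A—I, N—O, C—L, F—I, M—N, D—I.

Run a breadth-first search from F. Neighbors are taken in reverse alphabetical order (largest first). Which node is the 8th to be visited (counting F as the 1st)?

Visit F; enqueue M, J, I, E, D → queue [M, J, I, E, D]
Visit M; enqueue N, G → queue [J, I, E, D, N, G]
Visit J; enqueue Q → queue [I, E, D, N, G, Q]
Visit I; enqueue P, L, A → queue [E, D, N, G, Q, P, L, A]
Visit E → queue [D, N, G, Q, P, L, A]
Visit D → queue [N, G, Q, P, L, A]
Visit N; enqueue O, C, B → queue [G, Q, P, L, A, O, C, B]
Visit G → queue [Q, P, L, A, O, C, B]
Visit Q; enqueue H → queue [P, L, A, O, C, B, H]
Visit P; enqueue K → queue [L, A, O, C, B, H, K]
Visit L → queue [A, O, C, B, H, K]
Visit A → queue [O, C, B, H, K]
Visit O → queue [C, B, H, K]
Visit C → queue [B, H, K]
Visit B → queue [H, K]
Visit H → queue [K]
Visit K → queue []

Visit order: F, M, J, I, E, D, N, G, Q, P, L, A, O, C, B, H, K

G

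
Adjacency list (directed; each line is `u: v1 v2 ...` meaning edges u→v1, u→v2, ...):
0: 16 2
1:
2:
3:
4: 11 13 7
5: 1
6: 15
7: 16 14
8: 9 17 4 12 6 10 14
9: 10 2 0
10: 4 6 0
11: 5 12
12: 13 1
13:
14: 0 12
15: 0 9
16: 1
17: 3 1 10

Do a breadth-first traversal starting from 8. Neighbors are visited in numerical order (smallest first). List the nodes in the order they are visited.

8 4 6 9 10 12 14 17 7 11 13 15 0 2 1 3 16 5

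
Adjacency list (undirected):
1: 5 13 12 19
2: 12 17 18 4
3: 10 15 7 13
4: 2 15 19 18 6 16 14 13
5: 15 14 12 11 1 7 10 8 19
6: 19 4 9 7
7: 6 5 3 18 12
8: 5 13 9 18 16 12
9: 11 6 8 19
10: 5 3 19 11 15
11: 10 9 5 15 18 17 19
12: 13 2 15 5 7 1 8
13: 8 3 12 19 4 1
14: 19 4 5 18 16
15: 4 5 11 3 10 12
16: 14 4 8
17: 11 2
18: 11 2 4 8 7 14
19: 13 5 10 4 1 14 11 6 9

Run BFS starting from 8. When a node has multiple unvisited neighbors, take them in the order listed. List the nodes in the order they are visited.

8 5 13 9 18 16 12 15 14 11 1 7 10 19 3 4 6 2 17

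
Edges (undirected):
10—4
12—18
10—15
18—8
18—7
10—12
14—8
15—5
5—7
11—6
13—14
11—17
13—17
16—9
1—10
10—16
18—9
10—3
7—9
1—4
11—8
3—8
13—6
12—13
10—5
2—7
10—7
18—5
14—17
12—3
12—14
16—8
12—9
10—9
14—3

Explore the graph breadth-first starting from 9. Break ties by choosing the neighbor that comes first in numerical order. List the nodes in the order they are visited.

Visit 9; enqueue 7, 10, 12, 16, 18 → queue [7, 10, 12, 16, 18]
Visit 7; enqueue 2, 5 → queue [10, 12, 16, 18, 2, 5]
Visit 10; enqueue 1, 3, 4, 15 → queue [12, 16, 18, 2, 5, 1, 3, 4, 15]
Visit 12; enqueue 13, 14 → queue [16, 18, 2, 5, 1, 3, 4, 15, 13, 14]
Visit 16; enqueue 8 → queue [18, 2, 5, 1, 3, 4, 15, 13, 14, 8]
Visit 18 → queue [2, 5, 1, 3, 4, 15, 13, 14, 8]
Visit 2 → queue [5, 1, 3, 4, 15, 13, 14, 8]
Visit 5 → queue [1, 3, 4, 15, 13, 14, 8]
Visit 1 → queue [3, 4, 15, 13, 14, 8]
Visit 3 → queue [4, 15, 13, 14, 8]
Visit 4 → queue [15, 13, 14, 8]
Visit 15 → queue [13, 14, 8]
Visit 13; enqueue 6, 17 → queue [14, 8, 6, 17]
Visit 14 → queue [8, 6, 17]
Visit 8; enqueue 11 → queue [6, 17, 11]
Visit 6 → queue [17, 11]
Visit 17 → queue [11]
Visit 11 → queue []

9 → 7 → 10 → 12 → 16 → 18 → 2 → 5 → 1 → 3 → 4 → 15 → 13 → 14 → 8 → 6 → 17 → 11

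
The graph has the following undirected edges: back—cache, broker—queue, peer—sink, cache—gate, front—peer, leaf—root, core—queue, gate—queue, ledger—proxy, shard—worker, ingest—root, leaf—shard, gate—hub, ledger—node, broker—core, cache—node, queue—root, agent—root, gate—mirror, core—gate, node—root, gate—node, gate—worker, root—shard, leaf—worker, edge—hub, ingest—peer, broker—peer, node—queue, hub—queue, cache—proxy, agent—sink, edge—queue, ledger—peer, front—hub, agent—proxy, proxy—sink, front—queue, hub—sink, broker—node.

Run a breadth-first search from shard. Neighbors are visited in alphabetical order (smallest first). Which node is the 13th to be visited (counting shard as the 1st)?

broker

Visit shard; enqueue leaf, root, worker → queue [leaf, root, worker]
Visit leaf → queue [root, worker]
Visit root; enqueue agent, ingest, node, queue → queue [worker, agent, ingest, node, queue]
Visit worker; enqueue gate → queue [agent, ingest, node, queue, gate]
Visit agent; enqueue proxy, sink → queue [ingest, node, queue, gate, proxy, sink]
Visit ingest; enqueue peer → queue [node, queue, gate, proxy, sink, peer]
Visit node; enqueue broker, cache, ledger → queue [queue, gate, proxy, sink, peer, broker, cache, ledger]
Visit queue; enqueue core, edge, front, hub → queue [gate, proxy, sink, peer, broker, cache, ledger, core, edge, front, hub]
Visit gate; enqueue mirror → queue [proxy, sink, peer, broker, cache, ledger, core, edge, front, hub, mirror]
Visit proxy → queue [sink, peer, broker, cache, ledger, core, edge, front, hub, mirror]
Visit sink → queue [peer, broker, cache, ledger, core, edge, front, hub, mirror]
Visit peer → queue [broker, cache, ledger, core, edge, front, hub, mirror]
Visit broker → queue [cache, ledger, core, edge, front, hub, mirror]
Visit cache; enqueue back → queue [ledger, core, edge, front, hub, mirror, back]
Visit ledger → queue [core, edge, front, hub, mirror, back]
Visit core → queue [edge, front, hub, mirror, back]
Visit edge → queue [front, hub, mirror, back]
Visit front → queue [hub, mirror, back]
Visit hub → queue [mirror, back]
Visit mirror → queue [back]
Visit back → queue []

Visit order: shard, leaf, root, worker, agent, ingest, node, queue, gate, proxy, sink, peer, broker, cache, ledger, core, edge, front, hub, mirror, back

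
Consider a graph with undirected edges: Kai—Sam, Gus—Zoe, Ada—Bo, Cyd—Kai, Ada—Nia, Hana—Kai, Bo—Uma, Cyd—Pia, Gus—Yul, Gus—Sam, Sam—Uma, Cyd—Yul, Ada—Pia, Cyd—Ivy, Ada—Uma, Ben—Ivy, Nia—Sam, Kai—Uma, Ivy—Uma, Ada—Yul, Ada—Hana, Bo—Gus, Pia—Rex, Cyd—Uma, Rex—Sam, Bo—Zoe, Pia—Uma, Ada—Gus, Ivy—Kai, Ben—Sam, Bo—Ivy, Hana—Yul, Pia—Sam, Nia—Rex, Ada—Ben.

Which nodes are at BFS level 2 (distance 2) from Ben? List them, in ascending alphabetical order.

Bo, Cyd, Gus, Hana, Kai, Nia, Pia, Rex, Uma, Yul

Level 0: Ben
Level 1: Ada, Ivy, Sam
Level 2: Bo, Cyd, Gus, Hana, Kai, Nia, Pia, Rex, Uma, Yul
Level 3: Zoe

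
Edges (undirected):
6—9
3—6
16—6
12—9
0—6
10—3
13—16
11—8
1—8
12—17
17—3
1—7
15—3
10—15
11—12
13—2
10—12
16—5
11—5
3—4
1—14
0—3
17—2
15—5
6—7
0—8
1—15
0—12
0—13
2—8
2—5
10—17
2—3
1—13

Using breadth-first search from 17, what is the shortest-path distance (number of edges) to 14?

4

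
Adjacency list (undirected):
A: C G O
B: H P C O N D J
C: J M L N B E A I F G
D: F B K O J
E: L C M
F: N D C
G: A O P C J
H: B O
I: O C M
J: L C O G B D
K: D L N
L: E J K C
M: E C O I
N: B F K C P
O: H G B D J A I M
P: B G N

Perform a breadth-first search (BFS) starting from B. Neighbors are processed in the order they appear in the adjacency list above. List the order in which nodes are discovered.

B -> H -> P -> C -> O -> N -> D -> J -> G -> M -> L -> E -> A -> I -> F -> K

Visit B; enqueue H, P, C, O, N, D, J → queue [H, P, C, O, N, D, J]
Visit H → queue [P, C, O, N, D, J]
Visit P; enqueue G → queue [C, O, N, D, J, G]
Visit C; enqueue M, L, E, A, I, F → queue [O, N, D, J, G, M, L, E, A, I, F]
Visit O → queue [N, D, J, G, M, L, E, A, I, F]
Visit N; enqueue K → queue [D, J, G, M, L, E, A, I, F, K]
Visit D → queue [J, G, M, L, E, A, I, F, K]
Visit J → queue [G, M, L, E, A, I, F, K]
Visit G → queue [M, L, E, A, I, F, K]
Visit M → queue [L, E, A, I, F, K]
Visit L → queue [E, A, I, F, K]
Visit E → queue [A, I, F, K]
Visit A → queue [I, F, K]
Visit I → queue [F, K]
Visit F → queue [K]
Visit K → queue []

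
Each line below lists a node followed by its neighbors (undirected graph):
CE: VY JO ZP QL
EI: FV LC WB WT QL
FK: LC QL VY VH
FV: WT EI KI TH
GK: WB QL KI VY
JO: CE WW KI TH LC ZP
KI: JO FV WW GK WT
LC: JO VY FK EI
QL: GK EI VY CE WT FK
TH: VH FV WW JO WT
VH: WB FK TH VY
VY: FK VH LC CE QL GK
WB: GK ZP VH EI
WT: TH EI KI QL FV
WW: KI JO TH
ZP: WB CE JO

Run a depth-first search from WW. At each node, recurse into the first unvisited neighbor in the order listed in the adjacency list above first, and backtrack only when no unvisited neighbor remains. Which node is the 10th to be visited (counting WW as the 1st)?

Visit WW
WW → KI
KI → JO
JO → CE
CE → VY
VY → FK
FK → LC
LC → EI
EI → FV
FV → WT
WT → TH
TH → VH
VH → WB
WB → GK
GK → QL
WB → ZP

Visit order: WW, KI, JO, CE, VY, FK, LC, EI, FV, WT, TH, VH, WB, GK, QL, ZP

WT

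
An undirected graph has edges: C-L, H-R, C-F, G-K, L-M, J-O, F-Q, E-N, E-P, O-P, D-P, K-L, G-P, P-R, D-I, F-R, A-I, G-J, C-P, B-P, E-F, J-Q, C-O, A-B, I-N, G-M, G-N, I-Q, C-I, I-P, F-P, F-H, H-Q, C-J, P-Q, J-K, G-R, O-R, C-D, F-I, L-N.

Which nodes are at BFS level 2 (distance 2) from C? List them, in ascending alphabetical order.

Level 0: C
Level 1: D, F, I, J, L, O, P
Level 2: A, B, E, G, H, K, M, N, Q, R

A, B, E, G, H, K, M, N, Q, R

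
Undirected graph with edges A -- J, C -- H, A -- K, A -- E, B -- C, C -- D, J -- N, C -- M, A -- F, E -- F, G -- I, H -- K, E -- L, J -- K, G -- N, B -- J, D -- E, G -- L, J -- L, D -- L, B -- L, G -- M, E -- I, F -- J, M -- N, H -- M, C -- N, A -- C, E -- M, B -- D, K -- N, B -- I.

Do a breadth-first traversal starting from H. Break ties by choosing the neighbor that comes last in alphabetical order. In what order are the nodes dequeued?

H → M → K → C → N → G → E → J → A → D → B → L → I → F

Visit H; enqueue M, K, C → queue [M, K, C]
Visit M; enqueue N, G, E → queue [K, C, N, G, E]
Visit K; enqueue J, A → queue [C, N, G, E, J, A]
Visit C; enqueue D, B → queue [N, G, E, J, A, D, B]
Visit N → queue [G, E, J, A, D, B]
Visit G; enqueue L, I → queue [E, J, A, D, B, L, I]
Visit E; enqueue F → queue [J, A, D, B, L, I, F]
Visit J → queue [A, D, B, L, I, F]
Visit A → queue [D, B, L, I, F]
Visit D → queue [B, L, I, F]
Visit B → queue [L, I, F]
Visit L → queue [I, F]
Visit I → queue [F]
Visit F → queue []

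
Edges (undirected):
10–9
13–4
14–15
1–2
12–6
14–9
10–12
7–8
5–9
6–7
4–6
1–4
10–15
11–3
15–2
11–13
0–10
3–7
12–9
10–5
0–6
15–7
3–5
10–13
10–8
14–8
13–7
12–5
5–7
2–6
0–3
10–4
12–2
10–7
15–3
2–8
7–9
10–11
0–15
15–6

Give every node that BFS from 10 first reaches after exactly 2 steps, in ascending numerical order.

1, 2, 3, 6, 14

Level 0: 10
Level 1: 0, 4, 5, 7, 8, 9, 11, 12, 13, 15
Level 2: 1, 2, 3, 6, 14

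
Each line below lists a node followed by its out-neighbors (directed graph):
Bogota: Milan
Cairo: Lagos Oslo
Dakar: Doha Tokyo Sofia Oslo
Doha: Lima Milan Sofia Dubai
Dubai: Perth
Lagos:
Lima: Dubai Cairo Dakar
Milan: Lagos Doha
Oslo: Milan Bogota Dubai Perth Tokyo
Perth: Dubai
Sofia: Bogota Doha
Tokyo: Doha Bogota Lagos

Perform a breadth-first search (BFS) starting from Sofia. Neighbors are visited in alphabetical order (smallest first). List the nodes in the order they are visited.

Sofia, Bogota, Doha, Milan, Dubai, Lima, Lagos, Perth, Cairo, Dakar, Oslo, Tokyo

Visit Sofia; enqueue Bogota, Doha → queue [Bogota, Doha]
Visit Bogota; enqueue Milan → queue [Doha, Milan]
Visit Doha; enqueue Dubai, Lima → queue [Milan, Dubai, Lima]
Visit Milan; enqueue Lagos → queue [Dubai, Lima, Lagos]
Visit Dubai; enqueue Perth → queue [Lima, Lagos, Perth]
Visit Lima; enqueue Cairo, Dakar → queue [Lagos, Perth, Cairo, Dakar]
Visit Lagos → queue [Perth, Cairo, Dakar]
Visit Perth → queue [Cairo, Dakar]
Visit Cairo; enqueue Oslo → queue [Dakar, Oslo]
Visit Dakar; enqueue Tokyo → queue [Oslo, Tokyo]
Visit Oslo → queue [Tokyo]
Visit Tokyo → queue []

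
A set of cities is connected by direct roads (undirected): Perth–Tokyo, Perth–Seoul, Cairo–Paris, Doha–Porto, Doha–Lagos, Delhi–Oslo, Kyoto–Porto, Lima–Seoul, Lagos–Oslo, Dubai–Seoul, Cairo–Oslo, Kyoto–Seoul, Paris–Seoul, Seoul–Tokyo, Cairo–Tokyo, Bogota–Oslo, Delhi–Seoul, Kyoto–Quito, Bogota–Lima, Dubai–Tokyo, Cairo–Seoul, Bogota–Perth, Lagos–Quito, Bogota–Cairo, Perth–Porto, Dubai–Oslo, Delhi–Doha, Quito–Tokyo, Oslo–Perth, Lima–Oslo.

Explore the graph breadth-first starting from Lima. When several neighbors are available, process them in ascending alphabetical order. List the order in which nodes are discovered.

Visit Lima; enqueue Bogota, Oslo, Seoul → queue [Bogota, Oslo, Seoul]
Visit Bogota; enqueue Cairo, Perth → queue [Oslo, Seoul, Cairo, Perth]
Visit Oslo; enqueue Delhi, Dubai, Lagos → queue [Seoul, Cairo, Perth, Delhi, Dubai, Lagos]
Visit Seoul; enqueue Kyoto, Paris, Tokyo → queue [Cairo, Perth, Delhi, Dubai, Lagos, Kyoto, Paris, Tokyo]
Visit Cairo → queue [Perth, Delhi, Dubai, Lagos, Kyoto, Paris, Tokyo]
Visit Perth; enqueue Porto → queue [Delhi, Dubai, Lagos, Kyoto, Paris, Tokyo, Porto]
Visit Delhi; enqueue Doha → queue [Dubai, Lagos, Kyoto, Paris, Tokyo, Porto, Doha]
Visit Dubai → queue [Lagos, Kyoto, Paris, Tokyo, Porto, Doha]
Visit Lagos; enqueue Quito → queue [Kyoto, Paris, Tokyo, Porto, Doha, Quito]
Visit Kyoto → queue [Paris, Tokyo, Porto, Doha, Quito]
Visit Paris → queue [Tokyo, Porto, Doha, Quito]
Visit Tokyo → queue [Porto, Doha, Quito]
Visit Porto → queue [Doha, Quito]
Visit Doha → queue [Quito]
Visit Quito → queue []

Lima, Bogota, Oslo, Seoul, Cairo, Perth, Delhi, Dubai, Lagos, Kyoto, Paris, Tokyo, Porto, Doha, Quito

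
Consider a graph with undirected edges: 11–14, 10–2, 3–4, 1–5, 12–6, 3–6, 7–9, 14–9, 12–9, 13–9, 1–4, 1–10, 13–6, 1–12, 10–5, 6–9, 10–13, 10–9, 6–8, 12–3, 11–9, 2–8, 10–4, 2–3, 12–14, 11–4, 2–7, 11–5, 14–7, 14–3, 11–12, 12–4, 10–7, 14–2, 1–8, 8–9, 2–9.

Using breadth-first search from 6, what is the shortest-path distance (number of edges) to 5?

Level 0: 6
Level 1: 3, 8, 9, 12, 13
Level 2: 1, 2, 4, 7, 10, 11, 14
Level 3: 5
5 first appears at level 3.

3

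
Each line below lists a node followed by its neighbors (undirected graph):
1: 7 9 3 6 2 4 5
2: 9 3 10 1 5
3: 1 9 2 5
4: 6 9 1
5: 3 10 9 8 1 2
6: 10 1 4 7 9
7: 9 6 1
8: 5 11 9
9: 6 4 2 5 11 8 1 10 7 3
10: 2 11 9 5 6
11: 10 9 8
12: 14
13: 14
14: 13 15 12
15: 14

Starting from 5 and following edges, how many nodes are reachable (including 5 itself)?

BFS from 5 visits: 5, 1, 2, 3, 8, 9, 10, 4, 6, 7, 11
Reachable nodes: 11 of 15 total.

11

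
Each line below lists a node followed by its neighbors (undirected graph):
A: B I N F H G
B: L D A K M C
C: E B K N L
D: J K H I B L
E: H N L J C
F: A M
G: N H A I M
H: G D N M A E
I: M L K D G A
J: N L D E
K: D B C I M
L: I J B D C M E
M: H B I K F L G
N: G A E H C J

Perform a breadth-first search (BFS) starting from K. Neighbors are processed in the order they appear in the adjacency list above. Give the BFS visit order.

Visit K; enqueue D, B, C, I, M → queue [D, B, C, I, M]
Visit D; enqueue J, H, L → queue [B, C, I, M, J, H, L]
Visit B; enqueue A → queue [C, I, M, J, H, L, A]
Visit C; enqueue E, N → queue [I, M, J, H, L, A, E, N]
Visit I; enqueue G → queue [M, J, H, L, A, E, N, G]
Visit M; enqueue F → queue [J, H, L, A, E, N, G, F]
Visit J → queue [H, L, A, E, N, G, F]
Visit H → queue [L, A, E, N, G, F]
Visit L → queue [A, E, N, G, F]
Visit A → queue [E, N, G, F]
Visit E → queue [N, G, F]
Visit N → queue [G, F]
Visit G → queue [F]
Visit F → queue []

K → D → B → C → I → M → J → H → L → A → E → N → G → F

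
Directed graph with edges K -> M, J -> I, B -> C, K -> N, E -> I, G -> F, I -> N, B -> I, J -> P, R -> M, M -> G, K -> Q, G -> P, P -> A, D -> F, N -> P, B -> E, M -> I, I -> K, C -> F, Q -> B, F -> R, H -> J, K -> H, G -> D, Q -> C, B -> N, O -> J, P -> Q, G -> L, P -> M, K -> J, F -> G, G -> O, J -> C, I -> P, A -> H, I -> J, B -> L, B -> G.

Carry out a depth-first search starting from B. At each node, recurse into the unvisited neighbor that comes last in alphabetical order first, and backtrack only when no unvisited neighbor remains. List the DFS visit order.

Visit B
B → N
N → P
P → Q
Q → C
C → F
F → R
R → M
M → I
I → K
K → J
K → H
M → G
G → O
G → L
G → D
P → A
B → E

B N P Q C F R M I K J H G O L D A E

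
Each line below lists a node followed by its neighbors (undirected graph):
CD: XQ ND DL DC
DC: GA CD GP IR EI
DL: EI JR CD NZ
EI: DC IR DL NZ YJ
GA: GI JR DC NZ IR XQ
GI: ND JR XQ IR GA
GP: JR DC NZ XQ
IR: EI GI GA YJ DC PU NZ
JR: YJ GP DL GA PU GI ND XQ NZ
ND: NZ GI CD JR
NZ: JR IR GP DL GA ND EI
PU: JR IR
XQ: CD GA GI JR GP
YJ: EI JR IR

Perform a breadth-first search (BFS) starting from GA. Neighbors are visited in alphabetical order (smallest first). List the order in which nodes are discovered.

GA DC GI IR JR NZ XQ CD EI GP ND PU YJ DL

Visit GA; enqueue DC, GI, IR, JR, NZ, XQ → queue [DC, GI, IR, JR, NZ, XQ]
Visit DC; enqueue CD, EI, GP → queue [GI, IR, JR, NZ, XQ, CD, EI, GP]
Visit GI; enqueue ND → queue [IR, JR, NZ, XQ, CD, EI, GP, ND]
Visit IR; enqueue PU, YJ → queue [JR, NZ, XQ, CD, EI, GP, ND, PU, YJ]
Visit JR; enqueue DL → queue [NZ, XQ, CD, EI, GP, ND, PU, YJ, DL]
Visit NZ → queue [XQ, CD, EI, GP, ND, PU, YJ, DL]
Visit XQ → queue [CD, EI, GP, ND, PU, YJ, DL]
Visit CD → queue [EI, GP, ND, PU, YJ, DL]
Visit EI → queue [GP, ND, PU, YJ, DL]
Visit GP → queue [ND, PU, YJ, DL]
Visit ND → queue [PU, YJ, DL]
Visit PU → queue [YJ, DL]
Visit YJ → queue [DL]
Visit DL → queue []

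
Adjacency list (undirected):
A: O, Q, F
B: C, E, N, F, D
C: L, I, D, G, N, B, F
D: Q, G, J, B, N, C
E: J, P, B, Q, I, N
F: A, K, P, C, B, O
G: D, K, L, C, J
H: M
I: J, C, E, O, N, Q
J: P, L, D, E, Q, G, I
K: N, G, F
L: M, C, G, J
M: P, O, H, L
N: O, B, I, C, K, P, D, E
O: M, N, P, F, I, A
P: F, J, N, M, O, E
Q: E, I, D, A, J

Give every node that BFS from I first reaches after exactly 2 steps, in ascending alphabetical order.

A, B, D, F, G, K, L, M, P

Level 0: I
Level 1: C, E, J, N, O, Q
Level 2: A, B, D, F, G, K, L, M, P
Level 3: H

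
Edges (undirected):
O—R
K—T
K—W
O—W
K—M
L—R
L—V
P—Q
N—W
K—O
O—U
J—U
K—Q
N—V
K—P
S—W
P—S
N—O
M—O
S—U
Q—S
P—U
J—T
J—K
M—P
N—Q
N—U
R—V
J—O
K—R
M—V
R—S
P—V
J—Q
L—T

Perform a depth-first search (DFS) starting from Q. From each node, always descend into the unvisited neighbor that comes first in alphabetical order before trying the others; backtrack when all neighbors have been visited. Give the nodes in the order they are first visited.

Q -> J -> K -> M -> O -> N -> U -> P -> S -> R -> L -> T -> V -> W

Visit Q
Q → J
J → K
K → M
M → O
O → N
N → U
U → P
P → S
S → R
R → L
L → T
L → V
S → W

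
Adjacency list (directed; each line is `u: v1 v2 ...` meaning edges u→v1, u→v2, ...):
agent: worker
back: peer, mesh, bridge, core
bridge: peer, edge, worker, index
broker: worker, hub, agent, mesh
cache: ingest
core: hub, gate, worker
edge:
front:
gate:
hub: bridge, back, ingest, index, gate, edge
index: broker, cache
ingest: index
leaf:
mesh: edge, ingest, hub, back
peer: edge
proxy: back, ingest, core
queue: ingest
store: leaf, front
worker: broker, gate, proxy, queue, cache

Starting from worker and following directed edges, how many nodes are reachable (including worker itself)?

16

BFS from worker visits: worker, broker, gate, proxy, queue, cache, hub, agent, mesh, back, ingest, core, bridge, index, edge, peer
Reachable nodes: 16 of 19 total.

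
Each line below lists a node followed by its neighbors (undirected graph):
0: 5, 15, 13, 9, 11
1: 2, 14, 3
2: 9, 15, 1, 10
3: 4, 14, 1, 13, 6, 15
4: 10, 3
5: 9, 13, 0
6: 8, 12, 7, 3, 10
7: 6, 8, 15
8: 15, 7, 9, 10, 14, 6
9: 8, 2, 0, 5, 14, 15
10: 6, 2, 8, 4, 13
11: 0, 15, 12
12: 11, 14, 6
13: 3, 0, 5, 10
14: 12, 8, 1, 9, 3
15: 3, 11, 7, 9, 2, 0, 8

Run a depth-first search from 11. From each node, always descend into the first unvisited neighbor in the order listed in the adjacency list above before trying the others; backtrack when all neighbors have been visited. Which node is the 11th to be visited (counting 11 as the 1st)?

Visit 11
11 → 0
0 → 5
5 → 9
9 → 8
8 → 15
15 → 3
3 → 4
4 → 10
10 → 6
6 → 12
12 → 14
14 → 1
1 → 2
6 → 7
10 → 13

Visit order: 11, 0, 5, 9, 8, 15, 3, 4, 10, 6, 12, 14, 1, 2, 7, 13

12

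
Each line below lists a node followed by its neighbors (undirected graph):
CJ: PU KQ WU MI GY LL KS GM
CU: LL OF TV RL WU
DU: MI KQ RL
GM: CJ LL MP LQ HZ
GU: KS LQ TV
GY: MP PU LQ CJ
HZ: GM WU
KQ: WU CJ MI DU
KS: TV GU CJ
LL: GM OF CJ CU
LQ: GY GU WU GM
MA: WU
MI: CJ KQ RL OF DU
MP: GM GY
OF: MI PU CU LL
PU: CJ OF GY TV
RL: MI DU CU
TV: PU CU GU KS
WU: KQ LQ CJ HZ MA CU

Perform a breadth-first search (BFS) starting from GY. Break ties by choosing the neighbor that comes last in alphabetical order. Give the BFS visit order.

GY PU MP LQ CJ TV OF GM WU GU MI LL KS KQ CU HZ MA RL DU

Visit GY; enqueue PU, MP, LQ, CJ → queue [PU, MP, LQ, CJ]
Visit PU; enqueue TV, OF → queue [MP, LQ, CJ, TV, OF]
Visit MP; enqueue GM → queue [LQ, CJ, TV, OF, GM]
Visit LQ; enqueue WU, GU → queue [CJ, TV, OF, GM, WU, GU]
Visit CJ; enqueue MI, LL, KS, KQ → queue [TV, OF, GM, WU, GU, MI, LL, KS, KQ]
Visit TV; enqueue CU → queue [OF, GM, WU, GU, MI, LL, KS, KQ, CU]
Visit OF → queue [GM, WU, GU, MI, LL, KS, KQ, CU]
Visit GM; enqueue HZ → queue [WU, GU, MI, LL, KS, KQ, CU, HZ]
Visit WU; enqueue MA → queue [GU, MI, LL, KS, KQ, CU, HZ, MA]
Visit GU → queue [MI, LL, KS, KQ, CU, HZ, MA]
Visit MI; enqueue RL, DU → queue [LL, KS, KQ, CU, HZ, MA, RL, DU]
Visit LL → queue [KS, KQ, CU, HZ, MA, RL, DU]
Visit KS → queue [KQ, CU, HZ, MA, RL, DU]
Visit KQ → queue [CU, HZ, MA, RL, DU]
Visit CU → queue [HZ, MA, RL, DU]
Visit HZ → queue [MA, RL, DU]
Visit MA → queue [RL, DU]
Visit RL → queue [DU]
Visit DU → queue []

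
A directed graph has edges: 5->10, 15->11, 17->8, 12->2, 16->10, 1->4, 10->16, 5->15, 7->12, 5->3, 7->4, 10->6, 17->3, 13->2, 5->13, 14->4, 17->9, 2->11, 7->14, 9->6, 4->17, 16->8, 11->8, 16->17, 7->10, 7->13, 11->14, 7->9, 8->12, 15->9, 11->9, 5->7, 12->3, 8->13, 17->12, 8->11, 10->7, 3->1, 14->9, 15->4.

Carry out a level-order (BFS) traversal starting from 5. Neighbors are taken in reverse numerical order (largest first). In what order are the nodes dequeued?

Visit 5; enqueue 15, 13, 10, 7, 3 → queue [15, 13, 10, 7, 3]
Visit 15; enqueue 11, 9, 4 → queue [13, 10, 7, 3, 11, 9, 4]
Visit 13; enqueue 2 → queue [10, 7, 3, 11, 9, 4, 2]
Visit 10; enqueue 16, 6 → queue [7, 3, 11, 9, 4, 2, 16, 6]
Visit 7; enqueue 14, 12 → queue [3, 11, 9, 4, 2, 16, 6, 14, 12]
Visit 3; enqueue 1 → queue [11, 9, 4, 2, 16, 6, 14, 12, 1]
Visit 11; enqueue 8 → queue [9, 4, 2, 16, 6, 14, 12, 1, 8]
Visit 9 → queue [4, 2, 16, 6, 14, 12, 1, 8]
Visit 4; enqueue 17 → queue [2, 16, 6, 14, 12, 1, 8, 17]
Visit 2 → queue [16, 6, 14, 12, 1, 8, 17]
Visit 16 → queue [6, 14, 12, 1, 8, 17]
Visit 6 → queue [14, 12, 1, 8, 17]
Visit 14 → queue [12, 1, 8, 17]
Visit 12 → queue [1, 8, 17]
Visit 1 → queue [8, 17]
Visit 8 → queue [17]
Visit 17 → queue []

5 -> 15 -> 13 -> 10 -> 7 -> 3 -> 11 -> 9 -> 4 -> 2 -> 16 -> 6 -> 14 -> 12 -> 1 -> 8 -> 17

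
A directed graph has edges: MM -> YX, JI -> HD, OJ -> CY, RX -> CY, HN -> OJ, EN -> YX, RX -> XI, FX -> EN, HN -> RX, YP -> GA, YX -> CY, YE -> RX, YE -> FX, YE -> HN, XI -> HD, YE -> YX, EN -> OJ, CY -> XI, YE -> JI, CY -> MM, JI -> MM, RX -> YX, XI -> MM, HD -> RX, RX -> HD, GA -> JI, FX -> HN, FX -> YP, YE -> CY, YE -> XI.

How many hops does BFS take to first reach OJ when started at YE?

Level 0: YE
Level 1: CY, FX, HN, JI, RX, XI, YX
Level 2: EN, HD, MM, OJ, YP
Level 3: GA
OJ first appears at level 2.

2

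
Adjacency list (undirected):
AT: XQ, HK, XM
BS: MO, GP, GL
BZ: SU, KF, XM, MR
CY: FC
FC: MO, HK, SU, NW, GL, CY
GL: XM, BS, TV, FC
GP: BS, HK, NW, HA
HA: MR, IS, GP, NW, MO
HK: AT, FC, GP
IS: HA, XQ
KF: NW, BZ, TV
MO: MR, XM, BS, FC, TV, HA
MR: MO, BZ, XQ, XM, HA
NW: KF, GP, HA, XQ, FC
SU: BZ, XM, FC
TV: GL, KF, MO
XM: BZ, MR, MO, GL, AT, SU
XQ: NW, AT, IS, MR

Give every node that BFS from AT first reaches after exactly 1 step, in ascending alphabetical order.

HK, XM, XQ

Level 0: AT
Level 1: HK, XM, XQ
Level 2: BZ, FC, GL, GP, IS, MO, MR, NW, SU
Level 3: BS, CY, HA, KF, TV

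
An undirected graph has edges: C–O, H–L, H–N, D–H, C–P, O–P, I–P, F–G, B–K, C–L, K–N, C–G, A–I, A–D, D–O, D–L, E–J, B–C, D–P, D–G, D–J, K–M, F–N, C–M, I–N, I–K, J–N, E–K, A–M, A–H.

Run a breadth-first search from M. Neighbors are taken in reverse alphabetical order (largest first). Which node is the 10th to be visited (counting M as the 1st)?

O

Visit M; enqueue K, C, A → queue [K, C, A]
Visit K; enqueue N, I, E, B → queue [C, A, N, I, E, B]
Visit C; enqueue P, O, L, G → queue [A, N, I, E, B, P, O, L, G]
Visit A; enqueue H, D → queue [N, I, E, B, P, O, L, G, H, D]
Visit N; enqueue J, F → queue [I, E, B, P, O, L, G, H, D, J, F]
Visit I → queue [E, B, P, O, L, G, H, D, J, F]
Visit E → queue [B, P, O, L, G, H, D, J, F]
Visit B → queue [P, O, L, G, H, D, J, F]
Visit P → queue [O, L, G, H, D, J, F]
Visit O → queue [L, G, H, D, J, F]
Visit L → queue [G, H, D, J, F]
Visit G → queue [H, D, J, F]
Visit H → queue [D, J, F]
Visit D → queue [J, F]
Visit J → queue [F]
Visit F → queue []

Visit order: M, K, C, A, N, I, E, B, P, O, L, G, H, D, J, F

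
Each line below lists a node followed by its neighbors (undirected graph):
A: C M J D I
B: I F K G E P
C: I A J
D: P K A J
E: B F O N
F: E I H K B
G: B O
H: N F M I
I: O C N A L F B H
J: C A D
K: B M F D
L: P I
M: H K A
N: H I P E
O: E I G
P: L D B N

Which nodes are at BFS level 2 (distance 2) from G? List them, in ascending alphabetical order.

Level 0: G
Level 1: B, O
Level 2: E, F, I, K, P
Level 3: A, C, D, H, L, M, N
Level 4: J

E, F, I, K, P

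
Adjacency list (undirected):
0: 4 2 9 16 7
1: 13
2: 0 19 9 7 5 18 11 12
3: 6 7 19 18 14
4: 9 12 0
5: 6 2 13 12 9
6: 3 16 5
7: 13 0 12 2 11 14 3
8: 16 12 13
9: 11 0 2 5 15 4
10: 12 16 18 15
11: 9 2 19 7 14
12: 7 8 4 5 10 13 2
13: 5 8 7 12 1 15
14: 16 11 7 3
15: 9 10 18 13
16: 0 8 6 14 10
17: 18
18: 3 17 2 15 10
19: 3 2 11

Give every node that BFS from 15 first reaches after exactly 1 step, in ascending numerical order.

9, 10, 13, 18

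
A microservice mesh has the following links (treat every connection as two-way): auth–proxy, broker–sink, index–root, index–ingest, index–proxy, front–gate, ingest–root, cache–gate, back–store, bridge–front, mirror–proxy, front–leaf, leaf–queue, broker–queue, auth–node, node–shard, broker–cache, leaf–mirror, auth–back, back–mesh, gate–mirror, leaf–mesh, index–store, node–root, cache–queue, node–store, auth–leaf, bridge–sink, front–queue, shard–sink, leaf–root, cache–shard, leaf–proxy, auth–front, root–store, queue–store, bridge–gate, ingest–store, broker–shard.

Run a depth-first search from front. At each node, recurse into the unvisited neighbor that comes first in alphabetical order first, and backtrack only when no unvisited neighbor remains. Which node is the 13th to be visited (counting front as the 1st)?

store

Visit front
front → auth
auth → back
back → mesh
mesh → leaf
leaf → mirror
mirror → gate
gate → bridge
bridge → sink
sink → broker
broker → cache
cache → queue
queue → store
store → index
index → ingest
ingest → root
root → node
node → shard
index → proxy

Visit order: front, auth, back, mesh, leaf, mirror, gate, bridge, sink, broker, cache, queue, store, index, ingest, root, node, shard, proxy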